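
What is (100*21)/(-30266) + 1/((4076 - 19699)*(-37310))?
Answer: -612038821367/8820936869290 ≈ -0.069385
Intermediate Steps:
(100*21)/(-30266) + 1/((4076 - 19699)*(-37310)) = 2100*(-1/30266) - 1/37310/(-15623) = -1050/15133 - 1/15623*(-1/37310) = -1050/15133 + 1/582894130 = -612038821367/8820936869290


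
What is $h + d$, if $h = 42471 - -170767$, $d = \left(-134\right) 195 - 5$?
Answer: $187103$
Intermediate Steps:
$d = -26135$ ($d = -26130 - 5 = -26135$)
$h = 213238$ ($h = 42471 + 170767 = 213238$)
$h + d = 213238 - 26135 = 187103$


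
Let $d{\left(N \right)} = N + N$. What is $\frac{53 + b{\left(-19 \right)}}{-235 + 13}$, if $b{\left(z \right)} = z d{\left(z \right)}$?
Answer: $- \frac{775}{222} \approx -3.491$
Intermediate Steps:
$d{\left(N \right)} = 2 N$
$b{\left(z \right)} = 2 z^{2}$ ($b{\left(z \right)} = z 2 z = 2 z^{2}$)
$\frac{53 + b{\left(-19 \right)}}{-235 + 13} = \frac{53 + 2 \left(-19\right)^{2}}{-235 + 13} = \frac{53 + 2 \cdot 361}{-222} = \left(53 + 722\right) \left(- \frac{1}{222}\right) = 775 \left(- \frac{1}{222}\right) = - \frac{775}{222}$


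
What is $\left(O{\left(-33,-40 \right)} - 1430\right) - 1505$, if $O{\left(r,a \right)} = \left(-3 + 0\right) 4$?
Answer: $-2947$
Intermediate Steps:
$O{\left(r,a \right)} = -12$ ($O{\left(r,a \right)} = \left(-3\right) 4 = -12$)
$\left(O{\left(-33,-40 \right)} - 1430\right) - 1505 = \left(-12 - 1430\right) - 1505 = -1442 - 1505 = -2947$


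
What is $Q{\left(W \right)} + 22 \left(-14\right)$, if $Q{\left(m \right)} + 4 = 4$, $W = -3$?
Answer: $-308$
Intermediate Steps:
$Q{\left(m \right)} = 0$ ($Q{\left(m \right)} = -4 + 4 = 0$)
$Q{\left(W \right)} + 22 \left(-14\right) = 0 + 22 \left(-14\right) = 0 - 308 = -308$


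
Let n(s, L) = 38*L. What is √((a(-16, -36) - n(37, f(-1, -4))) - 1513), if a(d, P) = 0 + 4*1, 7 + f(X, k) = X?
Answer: I*√1205 ≈ 34.713*I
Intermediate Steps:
f(X, k) = -7 + X
a(d, P) = 4 (a(d, P) = 0 + 4 = 4)
√((a(-16, -36) - n(37, f(-1, -4))) - 1513) = √((4 - 38*(-7 - 1)) - 1513) = √((4 - 38*(-8)) - 1513) = √((4 - 1*(-304)) - 1513) = √((4 + 304) - 1513) = √(308 - 1513) = √(-1205) = I*√1205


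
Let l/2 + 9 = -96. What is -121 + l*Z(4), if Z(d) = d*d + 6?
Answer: -4741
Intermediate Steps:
l = -210 (l = -18 + 2*(-96) = -18 - 192 = -210)
Z(d) = 6 + d² (Z(d) = d² + 6 = 6 + d²)
-121 + l*Z(4) = -121 - 210*(6 + 4²) = -121 - 210*(6 + 16) = -121 - 210*22 = -121 - 4620 = -4741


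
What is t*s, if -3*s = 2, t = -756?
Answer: 504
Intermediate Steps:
s = -2/3 (s = -1/3*2 = -2/3 ≈ -0.66667)
t*s = -756*(-2/3) = 504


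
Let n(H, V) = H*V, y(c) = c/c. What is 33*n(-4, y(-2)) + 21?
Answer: -111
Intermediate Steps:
y(c) = 1
33*n(-4, y(-2)) + 21 = 33*(-4*1) + 21 = 33*(-4) + 21 = -132 + 21 = -111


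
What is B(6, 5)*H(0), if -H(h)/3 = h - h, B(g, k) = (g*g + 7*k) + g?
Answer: 0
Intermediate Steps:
B(g, k) = g + g² + 7*k (B(g, k) = (g² + 7*k) + g = g + g² + 7*k)
H(h) = 0 (H(h) = -3*(h - h) = -3*0 = 0)
B(6, 5)*H(0) = (6 + 6² + 7*5)*0 = (6 + 36 + 35)*0 = 77*0 = 0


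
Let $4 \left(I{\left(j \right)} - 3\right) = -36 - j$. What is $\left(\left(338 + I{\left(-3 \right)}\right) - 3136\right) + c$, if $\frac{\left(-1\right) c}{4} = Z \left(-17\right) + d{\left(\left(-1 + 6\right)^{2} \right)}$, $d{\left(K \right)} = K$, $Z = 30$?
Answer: $- \frac{3453}{4} \approx -863.25$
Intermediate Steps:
$I{\left(j \right)} = -6 - \frac{j}{4}$ ($I{\left(j \right)} = 3 + \frac{-36 - j}{4} = 3 - \left(9 + \frac{j}{4}\right) = -6 - \frac{j}{4}$)
$c = 1940$ ($c = - 4 \left(30 \left(-17\right) + \left(-1 + 6\right)^{2}\right) = - 4 \left(-510 + 5^{2}\right) = - 4 \left(-510 + 25\right) = \left(-4\right) \left(-485\right) = 1940$)
$\left(\left(338 + I{\left(-3 \right)}\right) - 3136\right) + c = \left(\left(338 - \frac{21}{4}\right) - 3136\right) + 1940 = \left(\frac{1331}{4} - 3136\right) + 1940 = - \frac{11213}{4} + 1940 = - \frac{3453}{4}$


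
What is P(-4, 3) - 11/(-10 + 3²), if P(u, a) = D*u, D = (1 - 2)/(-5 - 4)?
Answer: 95/9 ≈ 10.556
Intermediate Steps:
D = ⅑ (D = -1/(-9) = -1*(-⅑) = ⅑ ≈ 0.11111)
P(u, a) = u/9
P(-4, 3) - 11/(-10 + 3²) = (⅑)*(-4) - 11/(-10 + 3²) = -4/9 - 11/(-10 + 9) = -4/9 - 11/(-1) = -4/9 - 1*(-11) = -4/9 + 11 = 95/9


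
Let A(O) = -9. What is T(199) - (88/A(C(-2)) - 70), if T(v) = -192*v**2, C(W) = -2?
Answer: -68429810/9 ≈ -7.6033e+6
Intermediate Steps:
T(199) - (88/A(C(-2)) - 70) = -192*199**2 - (88/(-9) - 70) = -192*39601 - (-1/9*88 - 70) = -7603392 - (-88/9 - 70) = -7603392 - 1*(-718/9) = -7603392 + 718/9 = -68429810/9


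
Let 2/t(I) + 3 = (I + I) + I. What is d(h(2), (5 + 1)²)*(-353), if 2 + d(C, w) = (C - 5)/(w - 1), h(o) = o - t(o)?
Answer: 78013/105 ≈ 742.98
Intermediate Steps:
t(I) = 2/(-3 + 3*I) (t(I) = 2/(-3 + ((I + I) + I)) = 2/(-3 + (2*I + I)) = 2/(-3 + 3*I))
h(o) = o - 2/(3*(-1 + o))
d(C, w) = -2 + (-5 + C)/(-1 + w) (d(C, w) = -2 + (C - 5)/(w - 1) = -2 + (-5 + C)/(-1 + w))
d(h(2), (5 + 1)²)*(-353) = ((-3 + (-⅔ + 2*(-1 + 2))/(-1 + 2) - 2*(5 + 1)²)/(-1 + (5 + 1)²))*(-353) = ((-3 + (-⅔ + 2*1)/1 - 2*6²)/(-1 + 6²))*(-353) = ((-3 + 1*(-⅔ + 2) - 2*36)/(-1 + 36))*(-353) = ((-3 + 1*(4/3) - 72)/35)*(-353) = ((-3 + 4/3 - 72)/35)*(-353) = ((1/35)*(-221/3))*(-353) = -221/105*(-353) = 78013/105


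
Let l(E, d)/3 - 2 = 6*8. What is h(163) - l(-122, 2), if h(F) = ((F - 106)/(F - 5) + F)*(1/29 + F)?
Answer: 60673554/2291 ≈ 26483.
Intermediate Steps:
l(E, d) = 150 (l(E, d) = 6 + 3*(6*8) = 6 + 3*48 = 6 + 144 = 150)
h(F) = (1/29 + F)*(F + (-106 + F)/(-5 + F)) (h(F) = ((-106 + F)/(-5 + F) + F)*(1/29 + F) = (F + (-106 + F)/(-5 + F))*(1/29 + F) = (1/29 + F)*(F + (-106 + F)/(-5 + F)))
h(163) - l(-122, 2) = (-106 - 3078*163 - 115*163**2 + 29*163**3)/(29*(-5 + 163)) - 1*150 = (1/29)*(-106 - 501714 - 115*26569 + 29*4330747)/158 - 150 = (1/29)*(1/158)*(-106 - 501714 - 3055435 + 125591663) - 150 = (1/29)*(1/158)*122034408 - 150 = 61017204/2291 - 150 = 60673554/2291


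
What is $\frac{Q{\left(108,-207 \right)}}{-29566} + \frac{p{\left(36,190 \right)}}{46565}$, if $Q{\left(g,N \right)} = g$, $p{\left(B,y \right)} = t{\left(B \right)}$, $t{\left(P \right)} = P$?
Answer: $- \frac{1982322}{688370395} \approx -0.0028797$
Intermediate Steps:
$p{\left(B,y \right)} = B$
$\frac{Q{\left(108,-207 \right)}}{-29566} + \frac{p{\left(36,190 \right)}}{46565} = \frac{108}{-29566} + \frac{36}{46565} = 108 \left(- \frac{1}{29566}\right) + 36 \cdot \frac{1}{46565} = - \frac{54}{14783} + \frac{36}{46565} = - \frac{1982322}{688370395}$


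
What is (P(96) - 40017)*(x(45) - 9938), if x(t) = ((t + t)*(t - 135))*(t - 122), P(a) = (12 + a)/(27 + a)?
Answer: -1006975376682/41 ≈ -2.4560e+10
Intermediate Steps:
P(a) = (12 + a)/(27 + a)
x(t) = 2*t*(-135 + t)*(-122 + t) (x(t) = ((2*t)*(-135 + t))*(-122 + t) = (2*t*(-135 + t))*(-122 + t) = 2*t*(-135 + t)*(-122 + t))
(P(96) - 40017)*(x(45) - 9938) = ((12 + 96)/(27 + 96) - 40017)*(2*45*(16470 + 45² - 257*45) - 9938) = (108/123 - 40017)*(2*45*(16470 + 2025 - 11565) - 9938) = ((1/123)*108 - 40017)*(2*45*6930 - 9938) = (36/41 - 40017)*(623700 - 9938) = -1640661/41*613762 = -1006975376682/41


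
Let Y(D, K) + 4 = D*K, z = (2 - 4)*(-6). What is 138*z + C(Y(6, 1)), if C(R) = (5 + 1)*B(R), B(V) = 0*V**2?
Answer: 1656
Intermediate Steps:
B(V) = 0
z = 12 (z = -2*(-6) = 12)
Y(D, K) = -4 + D*K
C(R) = 0 (C(R) = (5 + 1)*0 = 6*0 = 0)
138*z + C(Y(6, 1)) = 138*12 + 0 = 1656 + 0 = 1656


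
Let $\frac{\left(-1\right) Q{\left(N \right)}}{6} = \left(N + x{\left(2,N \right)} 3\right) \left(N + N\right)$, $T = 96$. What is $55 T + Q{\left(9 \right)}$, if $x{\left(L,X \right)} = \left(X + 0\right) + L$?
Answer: $744$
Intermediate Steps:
$x{\left(L,X \right)} = L + X$ ($x{\left(L,X \right)} = X + L = L + X$)
$Q{\left(N \right)} = - 12 N \left(6 + 4 N\right)$ ($Q{\left(N \right)} = - 6 \left(N + \left(2 + N\right) 3\right) \left(N + N\right) = - 6 \left(N + \left(6 + 3 N\right)\right) 2 N = - 6 \left(6 + 4 N\right) 2 N = - 6 \cdot 2 N \left(6 + 4 N\right) = - 12 N \left(6 + 4 N\right)$)
$55 T + Q{\left(9 \right)} = 55 \cdot 96 - 216 \left(3 + 2 \cdot 9\right) = 5280 - 216 \left(3 + 18\right) = 5280 - 216 \cdot 21 = 5280 - 4536 = 744$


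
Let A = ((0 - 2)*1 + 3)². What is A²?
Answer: 1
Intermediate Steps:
A = 1 (A = (-2*1 + 3)² = (-2 + 3)² = 1² = 1)
A² = 1² = 1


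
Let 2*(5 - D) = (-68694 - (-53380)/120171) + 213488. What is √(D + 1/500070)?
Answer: I*√29047606395154155216790770/20031303990 ≈ 269.06*I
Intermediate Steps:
D = -8699445722/120171 (D = 5 - ((-68694 - (-53380)/120171) + 213488)/2 = 5 - ((-68694 - 1*(-53380/120171)) + 213488)/2 = 5 - ((-68694 + 53380/120171) + 213488)/2 = 5 - (-8254973294/120171 + 213488)/2 = 5 - ½*17400093154/120171 = 5 - 8700046577/120171 = -8699445722/120171 ≈ -72392.)
√(D + 1/500070) = √(-8699445722/120171 + 1/500070) = √(-1450110607360123/20031303990) = I*√29047606395154155216790770/20031303990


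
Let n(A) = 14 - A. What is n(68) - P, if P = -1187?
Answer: 1133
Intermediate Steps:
n(68) - P = (14 - 1*68) - 1*(-1187) = (14 - 68) + 1187 = -54 + 1187 = 1133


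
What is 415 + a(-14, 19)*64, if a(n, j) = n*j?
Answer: -16609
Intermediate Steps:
a(n, j) = j*n
415 + a(-14, 19)*64 = 415 + (19*(-14))*64 = 415 - 266*64 = 415 - 17024 = -16609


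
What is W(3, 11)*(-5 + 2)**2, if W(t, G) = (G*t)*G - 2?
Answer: 3249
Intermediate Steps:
W(t, G) = -2 + t*G**2 (W(t, G) = t*G**2 - 2 = -2 + t*G**2)
W(3, 11)*(-5 + 2)**2 = (-2 + 3*11**2)*(-5 + 2)**2 = (-2 + 3*121)*(-3)**2 = (-2 + 363)*9 = 361*9 = 3249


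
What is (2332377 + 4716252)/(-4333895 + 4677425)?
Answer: 783181/38170 ≈ 20.518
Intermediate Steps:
(2332377 + 4716252)/(-4333895 + 4677425) = 7048629/343530 = 7048629*(1/343530) = 783181/38170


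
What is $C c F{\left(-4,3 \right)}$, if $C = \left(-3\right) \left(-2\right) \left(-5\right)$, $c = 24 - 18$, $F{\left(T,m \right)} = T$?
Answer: $720$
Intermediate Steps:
$c = 6$ ($c = 24 - 18 = 6$)
$C = -30$ ($C = 6 \left(-5\right) = -30$)
$C c F{\left(-4,3 \right)} = \left(-30\right) 6 \left(-4\right) = \left(-180\right) \left(-4\right) = 720$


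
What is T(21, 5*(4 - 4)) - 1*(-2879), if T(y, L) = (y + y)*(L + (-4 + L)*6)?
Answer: 1871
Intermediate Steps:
T(y, L) = 2*y*(-24 + 7*L) (T(y, L) = (2*y)*(L + (-24 + 6*L)) = (2*y)*(-24 + 7*L) = 2*y*(-24 + 7*L))
T(21, 5*(4 - 4)) - 1*(-2879) = 2*21*(-24 + 7*(5*(4 - 4))) - 1*(-2879) = 2*21*(-24 + 7*(5*0)) + 2879 = 2*21*(-24 + 7*0) + 2879 = 2*21*(-24 + 0) + 2879 = 2*21*(-24) + 2879 = -1008 + 2879 = 1871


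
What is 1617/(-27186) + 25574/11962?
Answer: 112652035/54199822 ≈ 2.0785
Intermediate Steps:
1617/(-27186) + 25574/11962 = 1617*(-1/27186) + 25574*(1/11962) = -539/9062 + 12787/5981 = 112652035/54199822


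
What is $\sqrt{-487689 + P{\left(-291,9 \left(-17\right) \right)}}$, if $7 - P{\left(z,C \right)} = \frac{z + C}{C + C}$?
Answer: $\frac{4 i \sqrt{79279041}}{51} \approx 698.34 i$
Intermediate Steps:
$P{\left(z,C \right)} = 7 - \frac{C + z}{2 C}$ ($P{\left(z,C \right)} = 7 - \frac{z + C}{C + C} = 7 - \frac{C + z}{2 C}$)
$\sqrt{-487689 + P{\left(-291,9 \left(-17\right) \right)}} = \sqrt{-487689 + \frac{\left(-1\right) \left(-291\right) + 13 \cdot 9 \left(-17\right)}{2 \cdot 9 \left(-17\right)}} = \sqrt{-487689 + \frac{291 + 13 \left(-153\right)}{2 \left(-153\right)}} = \sqrt{-487689 + \frac{1}{2} \left(- \frac{1}{153}\right) \left(291 - 1989\right)} = \sqrt{-487689 + \frac{1}{2} \left(- \frac{1}{153}\right) \left(-1698\right)} = \sqrt{-487689 + \frac{283}{51}} = \sqrt{- \frac{24871856}{51}} = \frac{4 i \sqrt{79279041}}{51}$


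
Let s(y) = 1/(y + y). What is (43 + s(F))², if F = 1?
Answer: 7569/4 ≈ 1892.3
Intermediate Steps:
s(y) = 1/(2*y)
(43 + s(F))² = (43 + (½)/1)² = (43 + (½)*1)² = (43 + ½)² = (87/2)² = 7569/4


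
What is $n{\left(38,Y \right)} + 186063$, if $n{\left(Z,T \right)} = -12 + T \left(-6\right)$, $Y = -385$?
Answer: $188361$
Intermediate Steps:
$n{\left(Z,T \right)} = -12 - 6 T$
$n{\left(38,Y \right)} + 186063 = \left(-12 - -2310\right) + 186063 = \left(-12 + 2310\right) + 186063 = 2298 + 186063 = 188361$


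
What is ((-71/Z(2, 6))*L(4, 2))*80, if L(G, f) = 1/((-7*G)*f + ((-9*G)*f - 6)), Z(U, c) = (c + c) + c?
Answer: 1420/603 ≈ 2.3549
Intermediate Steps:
Z(U, c) = 3*c (Z(U, c) = 2*c + c = 3*c)
L(G, f) = 1/(-6 - 16*G*f) (L(G, f) = 1/(-7*G*f + (-9*G*f - 6)) = 1/(-7*G*f + (-6 - 9*G*f)) = 1/(-6 - 16*G*f))
((-71/Z(2, 6))*L(4, 2))*80 = ((-71/(3*6))*(-1/(6 + 16*4*2)))*80 = ((-71/18)*(-1/(6 + 128)))*80 = ((-71*1/18)*(-1/134))*80 = -(-71)/(18*134)*80 = -71/18*(-1/134)*80 = (71/2412)*80 = 1420/603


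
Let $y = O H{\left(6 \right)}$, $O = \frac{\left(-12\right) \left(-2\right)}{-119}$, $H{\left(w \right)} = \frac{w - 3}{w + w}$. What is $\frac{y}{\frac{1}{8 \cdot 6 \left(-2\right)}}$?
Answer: $\frac{576}{119} \approx 4.8403$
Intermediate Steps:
$H{\left(w \right)} = \frac{-3 + w}{2 w}$
$O = - \frac{24}{119}$ ($O = 24 \left(- \frac{1}{119}\right) = - \frac{24}{119} \approx -0.20168$)
$y = - \frac{6}{119}$ ($y = - \frac{24 \frac{-3 + 6}{2 \cdot 6}}{119} = - \frac{24 \cdot \frac{1}{2} \cdot \frac{1}{6} \cdot 3}{119} = \left(- \frac{24}{119}\right) \frac{1}{4} = - \frac{6}{119} \approx -0.05042$)
$\frac{y}{\frac{1}{8 \cdot 6 \left(-2\right)}} = - \frac{6}{119 \frac{1}{8 \cdot 6 \left(-2\right)}} = - \frac{6}{119 \frac{1}{48 \left(-2\right)}} = - \frac{6}{119 \frac{1}{-96}} = - \frac{6}{119 \left(- \frac{1}{96}\right)} = \left(- \frac{6}{119}\right) \left(-96\right) = \frac{576}{119}$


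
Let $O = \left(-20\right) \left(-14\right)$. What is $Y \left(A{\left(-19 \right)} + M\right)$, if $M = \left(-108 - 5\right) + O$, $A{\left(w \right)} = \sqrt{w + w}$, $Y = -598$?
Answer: $-99866 - 598 i \sqrt{38} \approx -99866.0 - 3686.3 i$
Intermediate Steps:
$A{\left(w \right)} = \sqrt{2} \sqrt{w}$ ($A{\left(w \right)} = \sqrt{2 w} = \sqrt{2} \sqrt{w}$)
$O = 280$
$M = 167$ ($M = \left(-108 - 5\right) + 280 = -113 + 280 = 167$)
$Y \left(A{\left(-19 \right)} + M\right) = - 598 \left(\sqrt{2} \sqrt{-19} + 167\right) = - 598 \left(\sqrt{2} i \sqrt{19} + 167\right) = - 598 \left(i \sqrt{38} + 167\right) = - 598 \left(167 + i \sqrt{38}\right) = -99866 - 598 i \sqrt{38}$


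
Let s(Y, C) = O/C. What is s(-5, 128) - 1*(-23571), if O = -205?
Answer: 3016883/128 ≈ 23569.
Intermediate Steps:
s(Y, C) = -205/C
s(-5, 128) - 1*(-23571) = -205/128 - 1*(-23571) = -205*1/128 + 23571 = -205/128 + 23571 = 3016883/128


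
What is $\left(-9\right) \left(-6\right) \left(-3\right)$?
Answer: $-162$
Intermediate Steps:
$\left(-9\right) \left(-6\right) \left(-3\right) = 54 \left(-3\right) = -162$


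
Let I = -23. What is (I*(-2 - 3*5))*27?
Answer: 10557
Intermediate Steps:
(I*(-2 - 3*5))*27 = -23*(-2 - 3*5)*27 = -23*(-2 - 15)*27 = -23*(-17)*27 = 391*27 = 10557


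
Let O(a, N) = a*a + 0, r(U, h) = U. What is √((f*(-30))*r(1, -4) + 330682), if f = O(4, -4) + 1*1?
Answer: 2*√82543 ≈ 574.61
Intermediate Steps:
O(a, N) = a² (O(a, N) = a² + 0 = a²)
f = 17 (f = 4² + 1*1 = 16 + 1 = 17)
√((f*(-30))*r(1, -4) + 330682) = √((17*(-30))*1 + 330682) = √(-510*1 + 330682) = √(-510 + 330682) = √330172 = 2*√82543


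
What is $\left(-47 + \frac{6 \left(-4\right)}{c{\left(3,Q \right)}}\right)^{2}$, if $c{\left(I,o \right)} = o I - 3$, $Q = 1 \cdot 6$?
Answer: $\frac{59049}{25} \approx 2362.0$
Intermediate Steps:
$Q = 6$
$c{\left(I,o \right)} = -3 + I o$ ($c{\left(I,o \right)} = I o - 3 = -3 + I o$)
$\left(-47 + \frac{6 \left(-4\right)}{c{\left(3,Q \right)}}\right)^{2} = \left(-47 + \frac{6 \left(-4\right)}{-3 + 3 \cdot 6}\right)^{2} = \left(-47 - \frac{24}{-3 + 18}\right)^{2} = \left(-47 - \frac{24}{15}\right)^{2} = \left(-47 - \frac{8}{5}\right)^{2} = \left(- \frac{243}{5}\right)^{2} = \frac{59049}{25}$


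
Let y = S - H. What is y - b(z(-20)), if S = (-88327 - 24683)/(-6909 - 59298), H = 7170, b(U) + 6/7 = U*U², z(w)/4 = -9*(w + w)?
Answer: -461284873519006/154483 ≈ -2.9860e+9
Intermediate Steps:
z(w) = -72*w (z(w) = 4*(-9*(w + w)) = 4*(-18*w) = -72*w)
b(U) = -6/7 + U³ (b(U) = -6/7 + U*U² = -6/7 + U³)
S = 37670/22069 (S = -113010/(-66207) = -113010*(-1/66207) = 37670/22069 ≈ 1.7069)
y = -158197060/22069 (y = 37670/22069 - 1*7170 = 37670/22069 - 7170 = -158197060/22069 ≈ -7168.3)
y - b(z(-20)) = -158197060/22069 - (-6/7 + (-72*(-20))³) = -158197060/22069 - (-6/7 + 1440³) = -158197060/22069 - (-6/7 + 2985984000) = -158197060/22069 - 1*20901887994/7 = -158197060/22069 - 20901887994/7 = -461284873519006/154483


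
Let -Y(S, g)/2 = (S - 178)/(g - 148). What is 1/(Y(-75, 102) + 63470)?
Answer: 1/63459 ≈ 1.5758e-5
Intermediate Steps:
Y(S, g) = -2*(-178 + S)/(-148 + g) (Y(S, g) = -2*(S - 178)/(g - 148) = -2*(-178 + S)/(-148 + g))
1/(Y(-75, 102) + 63470) = 1/(2*(178 - 1*(-75))/(-148 + 102) + 63470) = 1/(2*(178 + 75)/(-46) + 63470) = 1/(2*(-1/46)*253 + 63470) = 1/(-11 + 63470) = 1/63459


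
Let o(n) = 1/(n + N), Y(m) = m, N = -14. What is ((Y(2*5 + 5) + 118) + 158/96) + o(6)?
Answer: 6457/48 ≈ 134.52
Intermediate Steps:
o(n) = 1/(-14 + n) (o(n) = 1/(n - 14) = 1/(-14 + n))
((Y(2*5 + 5) + 118) + 158/96) + o(6) = (((2*5 + 5) + 118) + 158/96) + 1/(-14 + 6) = (((10 + 5) + 118) + 158*(1/96)) + 1/(-8) = ((15 + 118) + 79/48) - 1/8 = (133 + 79/48) - 1/8 = 6463/48 - 1/8 = 6457/48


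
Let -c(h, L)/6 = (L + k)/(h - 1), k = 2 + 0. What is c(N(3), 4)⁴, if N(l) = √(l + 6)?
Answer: 104976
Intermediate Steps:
N(l) = √(6 + l)
k = 2
c(h, L) = -6*(2 + L)/(-1 + h) (c(h, L) = -6*(L + 2)/(h - 1) = -6*(2 + L)/(-1 + h))
c(N(3), 4)⁴ = (6*(-2 - 1*4)/(-1 + √(6 + 3)))⁴ = (6*(-2 - 4)/(-1 + √9))⁴ = (6*(-6)/(-1 + 3))⁴ = (6*(-6)/2)⁴ = (6*(½)*(-6))⁴ = (-18)⁴ = 104976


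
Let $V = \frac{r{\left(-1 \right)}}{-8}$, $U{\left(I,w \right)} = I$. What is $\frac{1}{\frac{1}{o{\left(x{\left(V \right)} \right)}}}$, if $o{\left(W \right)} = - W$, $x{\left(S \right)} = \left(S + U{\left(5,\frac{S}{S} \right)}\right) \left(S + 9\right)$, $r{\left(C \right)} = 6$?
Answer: $- \frac{561}{16} \approx -35.063$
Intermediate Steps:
$V = - \frac{3}{4}$ ($V = \frac{6}{-8} = 6 \left(- \frac{1}{8}\right) = - \frac{3}{4} \approx -0.75$)
$x{\left(S \right)} = \left(5 + S\right) \left(9 + S\right)$ ($x{\left(S \right)} = \left(S + 5\right) \left(S + 9\right) = \left(5 + S\right) \left(9 + S\right)$)
$\frac{1}{\frac{1}{o{\left(x{\left(V \right)} \right)}}} = \frac{1}{\frac{1}{\left(-1\right) \left(45 + \left(- \frac{3}{4}\right)^{2} + 14 \left(- \frac{3}{4}\right)\right)}} = \frac{1}{\frac{1}{\left(-1\right) \left(45 + \frac{9}{16} - \frac{21}{2}\right)}} = \frac{1}{\frac{1}{\left(-1\right) \frac{561}{16}}} = \frac{1}{\frac{1}{- \frac{561}{16}}} = \frac{1}{- \frac{16}{561}} = - \frac{561}{16}$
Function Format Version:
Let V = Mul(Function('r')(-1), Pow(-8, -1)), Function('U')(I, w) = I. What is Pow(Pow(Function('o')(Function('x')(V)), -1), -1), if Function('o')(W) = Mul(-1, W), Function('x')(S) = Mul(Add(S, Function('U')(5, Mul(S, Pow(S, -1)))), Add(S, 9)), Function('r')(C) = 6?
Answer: Rational(-561, 16) ≈ -35.063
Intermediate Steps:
V = Rational(-3, 4) (V = Mul(6, Pow(-8, -1)) = Mul(6, Rational(-1, 8)) = Rational(-3, 4) ≈ -0.75000)
Function('x')(S) = Mul(Add(5, S), Add(9, S)) (Function('x')(S) = Mul(Add(S, 5), Add(S, 9)) = Mul(Add(5, S), Add(9, S)))
Pow(Pow(Function('o')(Function('x')(V)), -1), -1) = Pow(Pow(Mul(-1, Add(45, Pow(Rational(-3, 4), 2), Mul(14, Rational(-3, 4)))), -1), -1) = Pow(Pow(Mul(-1, Add(45, Rational(9, 16), Rational(-21, 2))), -1), -1) = Pow(Pow(Mul(-1, Rational(561, 16)), -1), -1) = Pow(Pow(Rational(-561, 16), -1), -1) = Pow(Rational(-16, 561), -1) = Rational(-561, 16)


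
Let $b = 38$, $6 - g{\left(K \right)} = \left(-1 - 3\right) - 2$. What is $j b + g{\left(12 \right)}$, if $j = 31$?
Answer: $1190$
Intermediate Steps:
$g{\left(K \right)} = 12$ ($g{\left(K \right)} = 6 - \left(\left(-1 - 3\right) - 2\right) = 6 - \left(-4 - 2\right) = 6 - -6 = 6 + 6 = 12$)
$j b + g{\left(12 \right)} = 31 \cdot 38 + 12 = 1178 + 12 = 1190$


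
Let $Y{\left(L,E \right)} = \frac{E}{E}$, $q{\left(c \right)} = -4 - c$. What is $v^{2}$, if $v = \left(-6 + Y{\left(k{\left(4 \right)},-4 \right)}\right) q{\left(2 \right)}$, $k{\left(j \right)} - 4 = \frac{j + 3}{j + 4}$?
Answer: $900$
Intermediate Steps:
$k{\left(j \right)} = 4 + \frac{3 + j}{4 + j}$ ($k{\left(j \right)} = 4 + \frac{j + 3}{j + 4} = 4 + \frac{3 + j}{4 + j}$)
$Y{\left(L,E \right)} = 1$
$v = 30$ ($v = \left(-6 + 1\right) \left(-4 - 2\right) = - 5 \left(-4 - 2\right) = \left(-5\right) \left(-6\right) = 30$)
$v^{2} = 30^{2} = 900$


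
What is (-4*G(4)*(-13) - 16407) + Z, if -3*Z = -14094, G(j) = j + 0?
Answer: -11501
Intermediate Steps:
G(j) = j
Z = 4698 (Z = -1/3*(-14094) = 4698)
(-4*G(4)*(-13) - 16407) + Z = (-4*4*(-13) - 16407) + 4698 = (-16*(-13) - 16407) + 4698 = (208 - 16407) + 4698 = -16199 + 4698 = -11501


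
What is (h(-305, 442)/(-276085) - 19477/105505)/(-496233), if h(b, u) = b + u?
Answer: 359450782/963629831724435 ≈ 3.7302e-7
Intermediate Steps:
(h(-305, 442)/(-276085) - 19477/105505)/(-496233) = ((-305 + 442)/(-276085) - 19477/105505)/(-496233) = (137*(-1/276085) - 19477*1/105505)*(-1/496233) = (-137/276085 - 19477/105505)*(-1/496233) = -1078352346/5825669585*(-1/496233) = 359450782/963629831724435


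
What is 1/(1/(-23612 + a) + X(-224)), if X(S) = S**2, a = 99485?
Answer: 75873/3807003649 ≈ 1.9930e-5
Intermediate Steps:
1/(1/(-23612 + a) + X(-224)) = 1/(1/(-23612 + 99485) + (-224)**2) = 1/(1/75873 + 50176) = 1/(3807003649/75873) = 75873/3807003649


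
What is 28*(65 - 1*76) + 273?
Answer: -35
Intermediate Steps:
28*(65 - 1*76) + 273 = 28*(65 - 76) + 273 = 28*(-11) + 273 = -308 + 273 = -35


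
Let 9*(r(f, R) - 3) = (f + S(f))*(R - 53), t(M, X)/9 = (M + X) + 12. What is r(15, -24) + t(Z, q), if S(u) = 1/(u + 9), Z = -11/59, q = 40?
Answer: 4341017/12744 ≈ 340.63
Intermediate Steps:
Z = -11/59 (Z = -11*1/59 = -11/59 ≈ -0.18644)
S(u) = 1/(9 + u)
t(M, X) = 108 + 9*M + 9*X (t(M, X) = 9*((M + X) + 12) = 9*(12 + M + X) = 108 + 9*M + 9*X)
r(f, R) = 3 + (-53 + R)*(f + 1/(9 + f))/9 (r(f, R) = 3 + ((f + 1/(9 + f))*(R - 53))/9 = 3 + ((f + 1/(9 + f))*(-53 + R))/9 = 3 + ((-53 + R)*(f + 1/(9 + f)))/9 = 3 + (-53 + R)*(f + 1/(9 + f))/9)
r(15, -24) + t(Z, q) = (-53 - 24 + (9 + 15)*(27 - 53*15 - 24*15))/(9*(9 + 15)) + (108 + 9*(-11/59) + 9*40) = (1/9)*(-53 - 24 + 24*(27 - 795 - 360))/24 + (108 - 99/59 + 360) = (1/9)*(1/24)*(-53 - 24 + 24*(-1128)) + 27513/59 = (1/9)*(1/24)*(-53 - 24 - 27072) + 27513/59 = (1/9)*(1/24)*(-27149) + 27513/59 = -27149/216 + 27513/59 = 4341017/12744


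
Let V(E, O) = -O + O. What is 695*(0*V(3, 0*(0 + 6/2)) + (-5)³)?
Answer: -86875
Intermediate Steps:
V(E, O) = 0
695*(0*V(3, 0*(0 + 6/2)) + (-5)³) = 695*(0*0 + (-5)³) = 695*(0 - 125) = 695*(-125) = -86875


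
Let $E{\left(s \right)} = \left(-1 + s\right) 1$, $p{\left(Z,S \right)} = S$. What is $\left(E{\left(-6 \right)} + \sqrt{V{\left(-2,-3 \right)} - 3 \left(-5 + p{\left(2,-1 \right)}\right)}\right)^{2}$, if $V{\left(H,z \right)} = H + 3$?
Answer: $\left(7 - \sqrt{19}\right)^{2} \approx 6.9754$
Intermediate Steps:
$E{\left(s \right)} = -1 + s$
$V{\left(H,z \right)} = 3 + H$
$\left(E{\left(-6 \right)} + \sqrt{V{\left(-2,-3 \right)} - 3 \left(-5 + p{\left(2,-1 \right)}\right)}\right)^{2} = \left(\left(-1 - 6\right) + \sqrt{\left(3 - 2\right) - 3 \left(-5 - 1\right)}\right)^{2} = \left(-7 + \sqrt{1 - -18}\right)^{2} = \left(-7 + \sqrt{1 + 18}\right)^{2} = \left(-7 + \sqrt{19}\right)^{2}$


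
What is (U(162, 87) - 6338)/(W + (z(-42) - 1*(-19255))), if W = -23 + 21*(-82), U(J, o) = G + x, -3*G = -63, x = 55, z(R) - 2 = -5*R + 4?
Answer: -3131/8863 ≈ -0.35327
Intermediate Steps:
z(R) = 6 - 5*R (z(R) = 2 + (-5*R + 4) = 2 + (4 - 5*R) = 6 - 5*R)
G = 21 (G = -1/3*(-63) = 21)
U(J, o) = 76 (U(J, o) = 21 + 55 = 76)
W = -1745 (W = -23 - 1722 = -1745)
(U(162, 87) - 6338)/(W + (z(-42) - 1*(-19255))) = (76 - 6338)/(-1745 + ((6 - 5*(-42)) - 1*(-19255))) = -6262/(-1745 + ((6 + 210) + 19255)) = -6262/(-1745 + (216 + 19255)) = -6262/(-1745 + 19471) = -6262/17726 = -6262*1/17726 = -3131/8863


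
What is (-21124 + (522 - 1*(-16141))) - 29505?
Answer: -33966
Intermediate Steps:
(-21124 + (522 - 1*(-16141))) - 29505 = (-21124 + (522 + 16141)) - 29505 = (-21124 + 16663) - 29505 = -4461 - 29505 = -33966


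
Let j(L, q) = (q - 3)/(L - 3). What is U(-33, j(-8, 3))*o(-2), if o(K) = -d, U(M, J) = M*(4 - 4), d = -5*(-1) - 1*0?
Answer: 0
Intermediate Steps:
j(L, q) = (-3 + q)/(-3 + L)
d = 5 (d = 5 + 0 = 5)
U(M, J) = 0 (U(M, J) = M*0 = 0)
o(K) = -5 (o(K) = -1*5 = -5)
U(-33, j(-8, 3))*o(-2) = 0*(-5) = 0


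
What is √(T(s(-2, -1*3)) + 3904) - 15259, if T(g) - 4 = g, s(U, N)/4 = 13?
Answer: -15259 + 6*√110 ≈ -15196.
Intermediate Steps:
s(U, N) = 52 (s(U, N) = 4*13 = 52)
T(g) = 4 + g
√(T(s(-2, -1*3)) + 3904) - 15259 = √((4 + 52) + 3904) - 15259 = √(56 + 3904) - 15259 = √3960 - 15259 = 6*√110 - 15259 = -15259 + 6*√110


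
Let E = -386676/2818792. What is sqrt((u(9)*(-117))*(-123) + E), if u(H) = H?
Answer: 3*sqrt(7146552542735546)/704698 ≈ 359.89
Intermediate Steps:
E = -96669/704698 (E = -386676*1/2818792 = -96669/704698 ≈ -0.13718)
sqrt((u(9)*(-117))*(-123) + E) = sqrt((9*(-117))*(-123) - 96669/704698) = sqrt(-1053*(-123) - 96669/704698) = sqrt(129519 - 96669/704698) = sqrt(91271683593/704698) = 3*sqrt(7146552542735546)/704698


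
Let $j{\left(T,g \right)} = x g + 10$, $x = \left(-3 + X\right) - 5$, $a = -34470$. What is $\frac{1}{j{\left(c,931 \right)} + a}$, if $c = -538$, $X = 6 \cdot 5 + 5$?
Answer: $- \frac{1}{9323} \approx -0.00010726$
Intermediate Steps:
$X = 35$ ($X = 30 + 5 = 35$)
$x = 27$ ($x = \left(-3 + 35\right) - 5 = 32 - 5 = 27$)
$j{\left(T,g \right)} = 10 + 27 g$ ($j{\left(T,g \right)} = 27 g + 10 = 10 + 27 g$)
$\frac{1}{j{\left(c,931 \right)} + a} = \frac{1}{\left(10 + 27 \cdot 931\right) - 34470} = \frac{1}{\left(10 + 25137\right) - 34470} = \frac{1}{25147 - 34470} = \frac{1}{-9323} = - \frac{1}{9323}$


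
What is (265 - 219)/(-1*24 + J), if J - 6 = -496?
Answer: -23/257 ≈ -0.089494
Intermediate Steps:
J = -490 (J = 6 - 496 = -490)
(265 - 219)/(-1*24 + J) = (265 - 219)/(-1*24 - 490) = 46/(-24 - 490) = 46/(-514) = 46*(-1/514) = -23/257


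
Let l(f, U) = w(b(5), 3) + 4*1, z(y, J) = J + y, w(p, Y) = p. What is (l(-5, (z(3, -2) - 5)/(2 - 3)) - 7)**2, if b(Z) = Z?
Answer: 4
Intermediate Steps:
l(f, U) = 9 (l(f, U) = 5 + 4*1 = 5 + 4 = 9)
(l(-5, (z(3, -2) - 5)/(2 - 3)) - 7)**2 = (9 - 7)**2 = 2**2 = 4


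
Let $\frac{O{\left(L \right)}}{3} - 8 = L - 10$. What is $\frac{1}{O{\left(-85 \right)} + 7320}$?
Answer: $\frac{1}{7059} \approx 0.00014166$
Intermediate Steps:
$O{\left(L \right)} = -6 + 3 L$ ($O{\left(L \right)} = 24 + 3 \left(L - 10\right) = 24 + 3 \left(-10 + L\right) = 24 + \left(-30 + 3 L\right) = -6 + 3 L$)
$\frac{1}{O{\left(-85 \right)} + 7320} = \frac{1}{\left(-6 + 3 \left(-85\right)\right) + 7320} = \frac{1}{\left(-6 - 255\right) + 7320} = \frac{1}{-261 + 7320} = \frac{1}{7059}$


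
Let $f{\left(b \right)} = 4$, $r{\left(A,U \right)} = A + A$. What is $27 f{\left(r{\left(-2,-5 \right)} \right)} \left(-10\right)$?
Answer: $-1080$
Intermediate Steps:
$r{\left(A,U \right)} = 2 A$
$27 f{\left(r{\left(-2,-5 \right)} \right)} \left(-10\right) = 27 \cdot 4 \left(-10\right) = 108 \left(-10\right) = -1080$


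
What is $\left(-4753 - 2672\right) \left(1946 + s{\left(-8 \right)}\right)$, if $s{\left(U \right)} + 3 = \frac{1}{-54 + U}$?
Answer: $- \frac{894452625}{62} \approx -1.4427 \cdot 10^{7}$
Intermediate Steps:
$s{\left(U \right)} = -3 + \frac{1}{-54 + U}$
$\left(-4753 - 2672\right) \left(1946 + s{\left(-8 \right)}\right) = \left(-4753 - 2672\right) \left(1946 + \frac{163 - -24}{-54 - 8}\right) = \left(-4753 - 2672\right) \left(1946 + \frac{163 + 24}{-62}\right) = - 7425 \left(1946 - \frac{187}{62}\right) = \left(-7425\right) \frac{120465}{62} = - \frac{894452625}{62}$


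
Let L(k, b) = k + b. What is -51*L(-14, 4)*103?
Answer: 52530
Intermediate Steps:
L(k, b) = b + k
-51*L(-14, 4)*103 = -51*(4 - 14)*103 = -51*(-10)*103 = 510*103 = 52530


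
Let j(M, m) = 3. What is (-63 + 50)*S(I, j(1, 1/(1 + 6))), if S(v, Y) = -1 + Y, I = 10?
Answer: -26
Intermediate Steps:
(-63 + 50)*S(I, j(1, 1/(1 + 6))) = (-63 + 50)*(-1 + 3) = -13*2 = -26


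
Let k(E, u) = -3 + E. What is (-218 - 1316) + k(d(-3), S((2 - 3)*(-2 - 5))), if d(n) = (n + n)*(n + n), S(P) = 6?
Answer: -1501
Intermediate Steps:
d(n) = 4*n**2 (d(n) = (2*n)*(2*n) = 4*n**2)
(-218 - 1316) + k(d(-3), S((2 - 3)*(-2 - 5))) = (-218 - 1316) + (-3 + 4*(-3)**2) = -1534 + (-3 + 4*9) = -1534 + (-3 + 36) = -1534 + 33 = -1501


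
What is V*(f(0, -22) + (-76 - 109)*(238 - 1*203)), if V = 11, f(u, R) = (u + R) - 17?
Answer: -71654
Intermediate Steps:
f(u, R) = -17 + R + u (f(u, R) = (R + u) - 17 = -17 + R + u)
V*(f(0, -22) + (-76 - 109)*(238 - 1*203)) = 11*((-17 - 22 + 0) + (-76 - 109)*(238 - 1*203)) = 11*(-39 - 185*(238 - 203)) = 11*(-39 - 185*35) = 11*(-39 - 6475) = 11*(-6514) = -71654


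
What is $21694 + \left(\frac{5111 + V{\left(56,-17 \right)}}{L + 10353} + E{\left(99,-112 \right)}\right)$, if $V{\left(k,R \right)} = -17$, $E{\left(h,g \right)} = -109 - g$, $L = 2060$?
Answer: $\frac{269329955}{12413} \approx 21697.0$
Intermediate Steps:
$21694 + \left(\frac{5111 + V{\left(56,-17 \right)}}{L + 10353} + E{\left(99,-112 \right)}\right) = 21694 + \left(\frac{5111 - 17}{2060 + 10353} - -3\right) = 21694 + \left(\frac{5094}{12413} + \left(-109 + 112\right)\right) = 21694 + \left(5094 \cdot \frac{1}{12413} + 3\right) = 21694 + \left(\frac{5094}{12413} + 3\right) = 21694 + \frac{42333}{12413} = \frac{269329955}{12413}$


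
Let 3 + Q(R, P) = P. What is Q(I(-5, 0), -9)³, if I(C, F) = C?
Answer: -1728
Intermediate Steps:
Q(R, P) = -3 + P
Q(I(-5, 0), -9)³ = (-3 - 9)³ = (-12)³ = -1728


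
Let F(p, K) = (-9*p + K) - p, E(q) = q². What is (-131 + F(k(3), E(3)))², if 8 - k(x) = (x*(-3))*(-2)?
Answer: 484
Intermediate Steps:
k(x) = 8 - 6*x (k(x) = 8 - x*(-3)*(-2) = 8 - (-3*x)*(-2) = 8 - 6*x)
F(p, K) = K - 10*p (F(p, K) = (K - 9*p) - p = K - 10*p)
(-131 + F(k(3), E(3)))² = (-131 + (3² - 10*(8 - 6*3)))² = (-131 + (9 - 10*(8 - 18)))² = (-131 + (9 - 10*(-10)))² = (-131 + (9 + 100))² = (-131 + 109)² = (-22)² = 484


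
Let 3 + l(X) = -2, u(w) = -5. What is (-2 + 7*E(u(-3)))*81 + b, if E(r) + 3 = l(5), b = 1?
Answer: -4697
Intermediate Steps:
l(X) = -5 (l(X) = -3 - 2 = -5)
E(r) = -8 (E(r) = -3 - 5 = -8)
(-2 + 7*E(u(-3)))*81 + b = (-2 + 7*(-8))*81 + 1 = (-2 - 56)*81 + 1 = -58*81 + 1 = -4698 + 1 = -4697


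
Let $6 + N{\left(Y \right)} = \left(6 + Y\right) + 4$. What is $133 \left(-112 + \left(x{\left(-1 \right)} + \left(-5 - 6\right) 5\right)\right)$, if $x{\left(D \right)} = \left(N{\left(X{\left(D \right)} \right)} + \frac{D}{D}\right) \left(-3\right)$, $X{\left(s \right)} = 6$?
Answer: $-26600$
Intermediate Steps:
$N{\left(Y \right)} = 4 + Y$ ($N{\left(Y \right)} = -6 + \left(\left(6 + Y\right) + 4\right) = -6 + \left(10 + Y\right) = 4 + Y$)
$x{\left(D \right)} = -33$ ($x{\left(D \right)} = \left(\left(4 + 6\right) + \frac{D}{D}\right) \left(-3\right) = \left(10 + 1\right) \left(-3\right) = 11 \left(-3\right) = -33$)
$133 \left(-112 + \left(x{\left(-1 \right)} + \left(-5 - 6\right) 5\right)\right) = 133 \left(-112 + \left(-33 + \left(-5 - 6\right) 5\right)\right) = 133 \left(-112 - 88\right) = 133 \left(-200\right) = -26600$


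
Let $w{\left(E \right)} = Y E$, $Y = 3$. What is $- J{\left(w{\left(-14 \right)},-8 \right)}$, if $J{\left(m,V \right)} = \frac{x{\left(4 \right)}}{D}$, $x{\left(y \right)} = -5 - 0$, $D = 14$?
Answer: $\frac{5}{14} \approx 0.35714$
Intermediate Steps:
$w{\left(E \right)} = 3 E$
$x{\left(y \right)} = -5$ ($x{\left(y \right)} = -5 + 0 = -5$)
$J{\left(m,V \right)} = - \frac{5}{14}$
$- J{\left(w{\left(-14 \right)},-8 \right)} = \left(-1\right) \left(- \frac{5}{14}\right) = \frac{5}{14}$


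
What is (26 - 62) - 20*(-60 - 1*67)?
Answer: 2504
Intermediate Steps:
(26 - 62) - 20*(-60 - 1*67) = -36 - 20*(-60 - 67) = -36 - 20*(-127) = -36 + 2540 = 2504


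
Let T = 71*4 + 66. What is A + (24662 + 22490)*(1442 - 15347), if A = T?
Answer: -655648210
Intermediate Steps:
T = 350 (T = 284 + 66 = 350)
A = 350
A + (24662 + 22490)*(1442 - 15347) = 350 + (24662 + 22490)*(1442 - 15347) = 350 + 47152*(-13905) = 350 - 655648560 = -655648210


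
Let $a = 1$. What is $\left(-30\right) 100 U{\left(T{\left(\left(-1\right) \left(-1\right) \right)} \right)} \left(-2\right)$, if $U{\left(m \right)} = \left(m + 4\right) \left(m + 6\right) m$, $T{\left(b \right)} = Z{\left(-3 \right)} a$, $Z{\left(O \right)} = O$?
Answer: $-54000$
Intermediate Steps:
$T{\left(b \right)} = -3$ ($T{\left(b \right)} = \left(-3\right) 1 = -3$)
$U{\left(m \right)} = m \left(4 + m\right) \left(6 + m\right)$ ($U{\left(m \right)} = \left(4 + m\right) \left(6 + m\right) m = m \left(4 + m\right) \left(6 + m\right)$)
$\left(-30\right) 100 U{\left(T{\left(\left(-1\right) \left(-1\right) \right)} \right)} \left(-2\right) = \left(-30\right) 100 - 3 \left(24 + \left(-3\right)^{2} + 10 \left(-3\right)\right) \left(-2\right) = - 3000 - 3 \left(24 + 9 - 30\right) \left(-2\right) = - 3000 \left(-3\right) 3 \left(-2\right) = - 3000 \left(\left(-9\right) \left(-2\right)\right) = \left(-3000\right) 18 = -54000$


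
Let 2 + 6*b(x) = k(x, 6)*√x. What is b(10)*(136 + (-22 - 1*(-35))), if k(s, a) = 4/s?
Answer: -149/3 + 149*√10/15 ≈ -18.255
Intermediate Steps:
b(x) = -⅓ + 2/(3*√x) (b(x) = -⅓ + ((4/x)*√x)/6 = -⅓ + (4/√x)/6 = -⅓ + 2/(3*√x))
b(10)*(136 + (-22 - 1*(-35))) = (-⅓ + 2/(3*√10))*(136 + (-22 - 1*(-35))) = (-⅓ + 2*(√10/10)/3)*(136 + (-22 + 35)) = (-⅓ + √10/15)*(136 + 13) = (-⅓ + √10/15)*149 = -149/3 + 149*√10/15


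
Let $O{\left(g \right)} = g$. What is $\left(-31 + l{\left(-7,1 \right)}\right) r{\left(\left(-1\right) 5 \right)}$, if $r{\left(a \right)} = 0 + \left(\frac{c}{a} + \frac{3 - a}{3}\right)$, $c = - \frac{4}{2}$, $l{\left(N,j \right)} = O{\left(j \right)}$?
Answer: $-92$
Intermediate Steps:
$l{\left(N,j \right)} = j$
$c = -2$ ($c = \left(-4\right) \frac{1}{2} = -2$)
$r{\left(a \right)} = 1 - \frac{2}{a} - \frac{a}{3}$ ($r{\left(a \right)} = 0 + \left(- \frac{2}{a} + \frac{3 - a}{3}\right) = 0 + \left(- \frac{2}{a} + \left(3 - a\right) \frac{1}{3}\right) = 0 - \left(-1 + \frac{2}{a} + \frac{a}{3}\right) = 1 - \frac{2}{a} - \frac{a}{3}$)
$\left(-31 + l{\left(-7,1 \right)}\right) r{\left(\left(-1\right) 5 \right)} = \left(-31 + 1\right) \left(1 - \frac{2}{\left(-1\right) 5} - \frac{\left(-1\right) 5}{3}\right) = - 30 \left(1 - \frac{2}{-5} - - \frac{5}{3}\right) = - 30 \left(1 - - \frac{2}{5} + \frac{5}{3}\right) = - 30 \left(1 + \frac{2}{5} + \frac{5}{3}\right) = \left(-30\right) \frac{46}{15} = -92$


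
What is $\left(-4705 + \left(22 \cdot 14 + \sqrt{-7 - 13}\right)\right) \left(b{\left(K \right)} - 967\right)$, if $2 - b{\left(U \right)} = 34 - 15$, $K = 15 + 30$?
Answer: $4326648 - 1968 i \sqrt{5} \approx 4.3266 \cdot 10^{6} - 4400.6 i$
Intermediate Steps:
$K = 45$
$b{\left(U \right)} = -17$ ($b{\left(U \right)} = 2 - \left(34 - 15\right) = 2 - 19 = -17$)
$\left(-4705 + \left(22 \cdot 14 + \sqrt{-7 - 13}\right)\right) \left(b{\left(K \right)} - 967\right) = \left(-4705 + \left(22 \cdot 14 + \sqrt{-7 - 13}\right)\right) \left(-17 - 967\right) = \left(-4705 + \left(308 + \sqrt{-20}\right)\right) \left(-984\right) = \left(-4705 + \left(308 + 2 i \sqrt{5}\right)\right) \left(-984\right) = \left(-4397 + 2 i \sqrt{5}\right) \left(-984\right) = 4326648 - 1968 i \sqrt{5}$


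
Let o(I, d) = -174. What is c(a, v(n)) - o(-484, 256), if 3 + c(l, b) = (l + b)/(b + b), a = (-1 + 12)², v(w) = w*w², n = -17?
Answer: 842519/4913 ≈ 171.49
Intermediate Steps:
v(w) = w³
a = 121 (a = 11² = 121)
c(l, b) = -3 + (b + l)/(2*b) (c(l, b) = -3 + (l + b)/(b + b) = -3 + (b + l)/((2*b)) = -3 + (b + l)*(1/(2*b)) = -3 + (b + l)/(2*b))
c(a, v(n)) - o(-484, 256) = (121 - 5*(-17)³)/(2*((-17)³)) - 1*(-174) = (½)*(121 - 5*(-4913))/(-4913) + 174 = (½)*(-1/4913)*(121 + 24565) + 174 = (½)*(-1/4913)*24686 + 174 = -12343/4913 + 174 = 842519/4913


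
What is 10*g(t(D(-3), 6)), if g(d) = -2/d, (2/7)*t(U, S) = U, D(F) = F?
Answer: 40/21 ≈ 1.9048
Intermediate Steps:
t(U, S) = 7*U/2
10*g(t(D(-3), 6)) = 10*(-2/((7/2)*(-3))) = 10*(-2/(-21/2)) = 10*(-2*(-2/21)) = 10*(4/21) = 40/21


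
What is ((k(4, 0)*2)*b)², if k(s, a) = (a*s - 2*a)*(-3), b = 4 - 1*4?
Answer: 0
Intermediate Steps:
b = 0 (b = 4 - 4 = 0)
k(s, a) = 6*a - 3*a*s (k(s, a) = (-2*a + a*s)*(-3) = 6*a - 3*a*s)
((k(4, 0)*2)*b)² = (((3*0*(2 - 1*4))*2)*0)² = (((3*0*(2 - 4))*2)*0)² = (((3*0*(-2))*2)*0)² = ((0*2)*0)² = (0*0)² = 0² = 0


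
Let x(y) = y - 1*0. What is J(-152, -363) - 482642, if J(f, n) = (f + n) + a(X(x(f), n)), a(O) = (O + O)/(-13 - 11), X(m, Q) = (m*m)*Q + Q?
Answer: 863077/4 ≈ 2.1577e+5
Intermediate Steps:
x(y) = y (x(y) = y + 0 = y)
X(m, Q) = Q + Q*m² (X(m, Q) = m²*Q + Q = Q*m² + Q = Q + Q*m²)
a(O) = -O/12 (a(O) = (2*O)/(-24) = (2*O)*(-1/24) = -O/12)
J(f, n) = f + n - n*(1 + f²)/12 (J(f, n) = (f + n) - n*(1 + f²)/12 = f + n - n*(1 + f²)/12)
J(-152, -363) - 482642 = (-152 - 363 - 1/12*(-363)*(1 + (-152)²)) - 482642 = (-152 - 363 - 1/12*(-363)*(1 + 23104)) - 482642 = (-152 - 363 - 1/12*(-363)*23105) - 482642 = (-152 - 363 + 2795705/4) - 482642 = 2793645/4 - 482642 = 863077/4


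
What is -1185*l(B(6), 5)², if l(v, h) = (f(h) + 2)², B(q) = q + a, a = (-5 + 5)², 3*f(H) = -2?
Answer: -101120/27 ≈ -3745.2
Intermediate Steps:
f(H) = -⅔ (f(H) = (⅓)*(-2) = -⅔)
a = 0 (a = 0² = 0)
B(q) = q (B(q) = q + 0 = q)
l(v, h) = 16/9 (l(v, h) = (-⅔ + 2)² = (4/3)² = 16/9)
-1185*l(B(6), 5)² = -1185*(16/9)² = -1185*256/81 = -101120/27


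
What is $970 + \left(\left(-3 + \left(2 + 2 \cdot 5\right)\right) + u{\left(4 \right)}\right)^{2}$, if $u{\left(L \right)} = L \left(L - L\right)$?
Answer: $1051$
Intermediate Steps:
$u{\left(L \right)} = 0$ ($u{\left(L \right)} = L 0 = 0$)
$970 + \left(\left(-3 + \left(2 + 2 \cdot 5\right)\right) + u{\left(4 \right)}\right)^{2} = 970 + \left(\left(-3 + \left(2 + 2 \cdot 5\right)\right) + 0\right)^{2} = 970 + \left(\left(-3 + \left(2 + 10\right)\right) + 0\right)^{2} = 970 + \left(\left(-3 + 12\right) + 0\right)^{2} = 970 + \left(9 + 0\right)^{2} = 970 + 9^{2} = 970 + 81 = 1051$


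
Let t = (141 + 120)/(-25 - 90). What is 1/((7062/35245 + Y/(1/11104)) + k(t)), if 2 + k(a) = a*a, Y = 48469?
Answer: 93223025/50172611485460269 ≈ 1.8580e-9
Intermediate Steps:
t = -261/115 (t = 261/(-115) = 261*(-1/115) = -261/115 ≈ -2.2696)
k(a) = -2 + a**2 (k(a) = -2 + a*a = -2 + a**2)
1/((7062/35245 + Y/(1/11104)) + k(t)) = 1/((7062/35245 + 48469/(1/11104)) + (-2 + (-261/115)**2)) = 1/((7062*(1/35245) + 48469/(1/11104)) + (-2 + 68121/13225)) = 1/((7062/35245 + 48469*11104) + 41671/13225) = 1/((7062/35245 + 538199776) + 41671/13225) = 1/(18968851112182/35245 + 41671/13225) = 1/(50172611485460269/93223025) = 93223025/50172611485460269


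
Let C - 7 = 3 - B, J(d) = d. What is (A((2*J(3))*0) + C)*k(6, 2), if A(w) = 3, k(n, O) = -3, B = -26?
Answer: -117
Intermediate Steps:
C = 36 (C = 7 + (3 - 1*(-26)) = 7 + (3 + 26) = 7 + 29 = 36)
(A((2*J(3))*0) + C)*k(6, 2) = (3 + 36)*(-3) = 39*(-3) = -117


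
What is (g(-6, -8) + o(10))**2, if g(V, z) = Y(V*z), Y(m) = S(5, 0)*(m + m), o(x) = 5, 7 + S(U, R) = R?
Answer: 444889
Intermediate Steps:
S(U, R) = -7 + R
Y(m) = -14*m (Y(m) = (-7 + 0)*(m + m) = -14*m)
g(V, z) = -14*V*z
(g(-6, -8) + o(10))**2 = (-14*(-6)*(-8) + 5)**2 = (-672 + 5)**2 = (-667)**2 = 444889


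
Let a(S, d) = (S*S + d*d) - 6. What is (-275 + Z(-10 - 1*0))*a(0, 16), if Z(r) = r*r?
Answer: -43750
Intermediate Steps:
a(S, d) = -6 + S**2 + d**2 (a(S, d) = (S**2 + d**2) - 6 = -6 + S**2 + d**2)
Z(r) = r**2
(-275 + Z(-10 - 1*0))*a(0, 16) = (-275 + (-10 - 1*0)**2)*(-6 + 0**2 + 16**2) = (-275 + (-10 + 0)**2)*(-6 + 0 + 256) = (-275 + (-10)**2)*250 = (-275 + 100)*250 = -175*250 = -43750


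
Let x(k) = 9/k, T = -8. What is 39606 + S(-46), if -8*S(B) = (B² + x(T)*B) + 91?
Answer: 1258357/32 ≈ 39324.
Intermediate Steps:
S(B) = -91/8 - B²/8 + 9*B/64 (S(B) = -((B² + (9/(-8))*B) + 91)/8 = -((B² + (9*(-⅛))*B) + 91)/8 = -((B² - 9*B/8) + 91)/8 = -(91 + B² - 9*B/8)/8 = -91/8 - B²/8 + 9*B/64)
39606 + S(-46) = 39606 + (-91/8 - ⅛*(-46)² + (9/64)*(-46)) = 39606 + (-91/8 - ⅛*2116 - 207/32) = 39606 + (-91/8 - 529/2 - 207/32) = 39606 - 9035/32 = 1258357/32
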